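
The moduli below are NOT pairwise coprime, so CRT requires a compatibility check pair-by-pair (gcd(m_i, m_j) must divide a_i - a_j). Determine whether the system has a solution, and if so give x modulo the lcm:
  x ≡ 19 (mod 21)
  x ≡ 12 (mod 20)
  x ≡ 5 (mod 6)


Moduli 21, 20, 6 are not pairwise coprime, so CRT works modulo lcm(m_i) when all pairwise compatibility conditions hold.
Pairwise compatibility: gcd(m_i, m_j) must divide a_i - a_j for every pair.
Merge one congruence at a time:
  Start: x ≡ 19 (mod 21).
  Combine with x ≡ 12 (mod 20): gcd(21, 20) = 1; 12 - 19 = -7, which IS divisible by 1, so compatible.
    Write x = 19 + 21·t and substitute into x ≡ 12 (mod 20): 21·t ≡ 12 − 19 = -7 (mod 20).
    Reduce coefficients mod 20: 1·t ≡ 13 (mod 20).
    So t ≡ 13 (mod 20).
    Then x = 19 + 21·13 = 292, valid modulo lcm(21, 20) = 420: x ≡ 292 (mod 420).
  Combine with x ≡ 5 (mod 6): gcd(420, 6) = 6, and 5 - 292 = -287 is NOT divisible by 6.
    ⇒ system is inconsistent (no integer solution).

No solution (the system is inconsistent).


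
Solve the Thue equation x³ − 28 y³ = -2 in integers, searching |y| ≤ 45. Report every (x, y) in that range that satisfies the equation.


The equation is x³ - 28y³ = -2. For fixed y, x³ = 28·y³ − 2, so a solution requires the RHS to be a perfect cube.
Strategy: iterate y from -45 to 45, compute RHS = 28·y³ − 2, and check whether it is a (positive or negative) perfect cube.
Check small values of y:
  y = 0: RHS = -2 is not a perfect cube.
  y = 1: RHS = 26 is not a perfect cube.
  y = -1: RHS = -30 is not a perfect cube.
  y = 2: RHS = 222 is not a perfect cube.
  y = -2: RHS = -226 is not a perfect cube.
  y = 3: RHS = 754 is not a perfect cube.
  y = -3: RHS = -758 is not a perfect cube.
Continuing the search up to |y| = 45 finds no solutions either.
No (x, y) in the scanned range satisfies the equation.

No integer solutions with |y| ≤ 45.


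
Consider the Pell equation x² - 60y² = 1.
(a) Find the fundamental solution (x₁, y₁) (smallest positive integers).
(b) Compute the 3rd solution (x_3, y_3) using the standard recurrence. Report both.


Step 1: Find the fundamental solution (x₁, y₁) of x² - 60y² = 1.
  Expand √60 as a continued fraction. a₀ = ⌊√60⌋ = 7; iterate m_{k+1} = d_k·a_k − m_k, d_{k+1} = (60 − m_{k+1}²)/d_k, a_{k+1} = ⌊(a₀ + m_{k+1})/d_{k+1}⌋ (starting m₀ = 0, d₀ = 1), with convergents p_k = a_k·p_{k-1} + p_{k-2}, q_k = a_k·q_{k-1} + q_{k-2} (p₋₁ = 1, q₋₁ = 0):
  k = 0: a₀ = 7; p₀/q₀ = 7/1; p₀² − 60·q₀² = 49 − 60 = -11.
  k = 1: m = 7, d = 11, a = ⌊(7 + 7)/11⌋ = 1; p/q = (1·7 + 1)/(1·1 + 0) = 8/1; p² − 60·q² = 64 − 60 = 4.
  k = 2: m = 4, d = 4, a = ⌊(7 + 4)/4⌋ = 2; p/q = (2·8 + 7)/(2·1 + 1) = 23/3; p² − 60·q² = 529 − 540 = -11.
  k = 3: m = 4, d = 11, a = ⌊(7 + 4)/11⌋ = 1; p/q = (1·23 + 8)/(1·3 + 1) = 31/4; p² − 60·q² = 961 − 960 = 1.
  The first convergent with p² − 60·q² = 1 gives the fundamental solution (x₁, y₁) = (31, 4).
Step 2: Apply the recurrence (x_{n+1}, y_{n+1}) = (x₁x_n + 60y₁y_n, x₁y_n + y₁x_n) repeatedly.
  From (x_1, y_1) = (31, 4): x_2 = 31·31 + 60·4·4 = 1921; y_2 = 31·4 + 4·31 = 248.
  From (x_2, y_2) = (1921, 248): x_3 = 31·1921 + 60·4·248 = 119071; y_3 = 31·248 + 4·1921 = 15372.
Step 3: Verify x_3² - 60·y_3² = 14177903041 - 14177903040 = 1 (should be 1). ✓

(x_1, y_1) = (31, 4); (x_3, y_3) = (119071, 15372).


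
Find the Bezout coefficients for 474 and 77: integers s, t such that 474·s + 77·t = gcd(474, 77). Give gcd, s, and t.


Euclidean algorithm on (474, 77) — divide until remainder is 0:
  474 = 6 · 77 + 12
  77 = 6 · 12 + 5
  12 = 2 · 5 + 2
  5 = 2 · 2 + 1
  2 = 2 · 1 + 0
gcd(474, 77) = 1.
Track Bezout coefficients alongside the remainders: start with r₀ = 474 = a·1 + b·0 (s = 1, t = 0) and r₁ = 77 = a·0 + b·1 (s = 0, t = 1); each new remainder r_{k+1} = r_{k-1} − q_k·r_k inherits s_{k+1} = s_{k-1} − q_k·s_k, t_{k+1} = t_{k-1} − q_k·t_k, so r_k = a·s_k + b·t_k at every step:
  q = 6: r = 12, s = 1 − 6·0 = 1, t = 0 − 6·1 = -6  (check: 474·1 + 77·(-6) = 12)
  q = 6: r = 5, s = 0 − 6·1 = -6, t = 1 − 6·(-6) = 37  (check: 474·(-6) + 77·37 = 5)
  q = 2: r = 2, s = 1 − 2·(-6) = 13, t = -6 − 2·37 = -80  (check: 474·13 + 77·(-80) = 2)
  q = 2: r = 1, s = -6 − 2·13 = -32, t = 37 − 2·(-80) = 197  (check: 474·(-32) + 77·197 = 1)
The row with r = 1 (the gcd) gives the Bezout coefficients s = -32, t = 197.
Result: 474 · (-32) + 77 · (197) = 1.

gcd(474, 77) = 1; s = -32, t = 197 (check: 474·(-32) + 77·197 = 1).


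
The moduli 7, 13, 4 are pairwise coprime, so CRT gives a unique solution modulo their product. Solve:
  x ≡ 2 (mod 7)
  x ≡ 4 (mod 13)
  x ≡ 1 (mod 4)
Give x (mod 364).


Moduli 7, 13, 4 are pairwise coprime; by CRT there is a unique solution modulo M = 7 · 13 · 4 = 364.
Solve pairwise, accumulating the modulus:
  Start with x ≡ 2 (mod 7).
  Combine with x ≡ 4 (mod 13): since gcd(7, 13) = 1, we get a unique residue mod 91.
    Write x = 2 + 7·t and substitute into x ≡ 4 (mod 13): 7·t ≡ 4 − 2 = 2 (mod 13).
    The inverse of 7 mod 13 is 2 (since 7·2 = 14 = 1·13 + 1), so t ≡ 2·2 = 4 ≡ 4 (mod 13).
    Then x = 2 + 7·4 = 30, valid modulo lcm(7, 13) = 91: x ≡ 30 (mod 91).
  Combine with x ≡ 1 (mod 4): since gcd(91, 4) = 1, we get a unique residue mod 364.
    Write x = 30 + 91·t and substitute into x ≡ 1 (mod 4): 91·t ≡ 1 − 30 = -29 (mod 4).
    Reduce coefficients mod 4: 3·t ≡ 3 (mod 4).
    The inverse of 3 mod 4 is 3 (since 3·3 = 9 = 2·4 + 1), so t ≡ 3·3 = 9 ≡ 1 (mod 4).
    Then x = 30 + 91·1 = 121, valid modulo lcm(91, 4) = 364: x ≡ 121 (mod 364).
Verify: 121 mod 7 = 2 ✓, 121 mod 13 = 4 ✓, 121 mod 4 = 1 ✓.

x ≡ 121 (mod 364).


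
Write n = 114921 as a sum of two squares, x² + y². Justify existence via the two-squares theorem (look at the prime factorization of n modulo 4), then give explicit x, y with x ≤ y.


Step 1: Factor n = 114921 = 3^2 · 113^2.
Step 2: Check the mod-4 condition on each prime factor: 3 ≡ 3 (mod 4), exponent 2 (must be even); 113 ≡ 1 (mod 4), exponent 2.
All primes ≡ 3 (mod 4) appear to even exponent (or don't appear), so by the two-squares theorem n IS expressible as a sum of two squares.
Step 3: Build a representation. Group n = k² · m with k = 3 and m = 113 · 113 = 12769 (a product of primes ≡ 1 (mod 4)); a representation of m scales to one of n via (k·x)² + (k·y)² = k²(x² + y²). Each prime p ≡ 1 (mod 4) is itself a sum of two squares; find a² by testing p − a² for a perfect square:
  113: 113 − 1² = 112, 113 − 2² = 109, 113 − 3² = 104, 113 − 4² = 97, 113 − 5² = 88, 113 − 6² = 77, 113 − 7² = 64 = 8² ⇒ 113 = 7² + 8².
  Combine using the Brahmagupta–Fibonacci identity (a² + b²)(c² + d²) = (ac − bd)² + (ad + bc)² = (ac + bd)² + (ad − bc)²:
  113 · 113 = 12769: from (7² + 8²)(7² + 8²), take (7·7 − 8·8, 7·8 + 8·7) = (49 − 64, 56 + 56) = (-15, 112); dropping signs (only squares matter) gives (15, 112); check 15² + 112² = 225 + 12544 = 12769 ✓.
  Scale by k = 3: (3·15, 3·112) = (45, 336).
Step 4: Order so x ≤ y and verify: 45² + 336² = 2025 + 112896 = 114921 = n. ✓

n = 114921 = 45² + 336² (one valid representation with x ≤ y).


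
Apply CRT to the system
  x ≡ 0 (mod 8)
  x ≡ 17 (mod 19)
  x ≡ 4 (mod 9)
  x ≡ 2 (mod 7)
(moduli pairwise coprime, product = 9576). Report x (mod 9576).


Product of moduli M = 8 · 19 · 9 · 7 = 9576.
Merge one congruence at a time:
  Start: x ≡ 0 (mod 8).
  Combine with x ≡ 17 (mod 19); new modulus lcm = 152.
    Write x = 0 + 8·t and substitute into x ≡ 17 (mod 19): 8·t ≡ 17 − 0 = 17 (mod 19).
    The inverse of 8 mod 19 is 12 (since 8·12 = 96 = 5·19 + 1), so t ≡ 12·17 = 204 ≡ 14 (mod 19).
    Then x = 0 + 8·14 = 112, valid modulo lcm(8, 19) = 152: x ≡ 112 (mod 152).
  Combine with x ≡ 4 (mod 9); new modulus lcm = 1368.
    Write x = 112 + 152·t and substitute into x ≡ 4 (mod 9): 152·t ≡ 4 − 112 = -108 (mod 9).
    Reduce coefficients mod 9: 8·t ≡ 0 (mod 9).
    The inverse of 8 mod 9 is 8 (since 8·8 = 64 = 7·9 + 1), so t ≡ 8·0 = 0 ≡ 0 (mod 9).
    Then x = 112 + 152·0 = 112, valid modulo lcm(152, 9) = 1368: x ≡ 112 (mod 1368).
  Combine with x ≡ 2 (mod 7); new modulus lcm = 9576.
    Write x = 112 + 1368·t and substitute into x ≡ 2 (mod 7): 1368·t ≡ 2 − 112 = -110 (mod 7).
    Reduce coefficients mod 7: 3·t ≡ 2 (mod 7).
    The inverse of 3 mod 7 is 5 (since 3·5 = 15 = 2·7 + 1), so t ≡ 5·2 = 10 ≡ 3 (mod 7).
    Then x = 112 + 1368·3 = 4216, valid modulo lcm(1368, 7) = 9576: x ≡ 4216 (mod 9576).
Verify against each original: 4216 mod 8 = 0, 4216 mod 19 = 17, 4216 mod 9 = 4, 4216 mod 7 = 2.

x ≡ 4216 (mod 9576).


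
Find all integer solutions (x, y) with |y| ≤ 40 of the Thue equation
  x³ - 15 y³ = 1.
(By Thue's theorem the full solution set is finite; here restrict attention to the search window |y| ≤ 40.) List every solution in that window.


The equation is x³ - 15y³ = 1. For fixed y, x³ = 15·y³ + 1, so a solution requires the RHS to be a perfect cube.
Strategy: iterate y from -40 to 40, compute RHS = 15·y³ + 1, and check whether it is a (positive or negative) perfect cube.
Check small values of y:
  y = 0: RHS = 1 = (1)³ ⇒ x = 1 works.
  y = 1: RHS = 16 is not a perfect cube.
  y = -1: RHS = -14 is not a perfect cube.
  y = 2: RHS = 121 is not a perfect cube.
  y = -2: RHS = -119 is not a perfect cube.
  y = 3: RHS = 406 is not a perfect cube.
  y = -3: RHS = -404 is not a perfect cube.
Continuing the search up to |y| = 40 finds no further solutions beyond those listed.
Collected solutions: (1, 0).

Solutions (with |y| ≤ 40): (1, 0).


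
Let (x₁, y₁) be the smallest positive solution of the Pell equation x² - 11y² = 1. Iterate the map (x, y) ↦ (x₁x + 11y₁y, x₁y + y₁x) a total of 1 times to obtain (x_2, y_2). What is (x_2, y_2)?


Step 1: Find the fundamental solution (x₁, y₁) of x² - 11y² = 1.
  Expand √11 as a continued fraction. a₀ = ⌊√11⌋ = 3; iterate m_{k+1} = d_k·a_k − m_k, d_{k+1} = (11 − m_{k+1}²)/d_k, a_{k+1} = ⌊(a₀ + m_{k+1})/d_{k+1}⌋ (starting m₀ = 0, d₀ = 1), with convergents p_k = a_k·p_{k-1} + p_{k-2}, q_k = a_k·q_{k-1} + q_{k-2} (p₋₁ = 1, q₋₁ = 0):
  k = 0: a₀ = 3; p₀/q₀ = 3/1; p₀² − 11·q₀² = 9 − 11 = -2.
  k = 1: m = 3, d = 2, a = ⌊(3 + 3)/2⌋ = 3; p/q = (3·3 + 1)/(3·1 + 0) = 10/3; p² − 11·q² = 100 − 99 = 1.
  The first convergent with p² − 11·q² = 1 gives the fundamental solution (x₁, y₁) = (10, 3).
Step 2: Apply the recurrence (x_{n+1}, y_{n+1}) = (x₁x_n + 11y₁y_n, x₁y_n + y₁x_n) repeatedly.
  From (x_1, y_1) = (10, 3): x_2 = 10·10 + 11·3·3 = 199; y_2 = 10·3 + 3·10 = 60.
Step 3: Verify x_2² - 11·y_2² = 39601 - 39600 = 1 (should be 1). ✓

(x_1, y_1) = (10, 3); (x_2, y_2) = (199, 60).


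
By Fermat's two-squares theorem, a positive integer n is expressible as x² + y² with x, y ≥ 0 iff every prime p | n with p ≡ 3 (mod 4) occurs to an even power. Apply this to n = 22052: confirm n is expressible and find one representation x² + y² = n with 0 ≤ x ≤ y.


Step 1: Factor n = 22052 = 2^2 · 37 · 149.
Step 2: Check the mod-4 condition on each prime factor: 2 = 2 (special); 37 ≡ 1 (mod 4), exponent 1; 149 ≡ 1 (mod 4), exponent 1.
All primes ≡ 3 (mod 4) appear to even exponent (or don't appear), so by the two-squares theorem n IS expressible as a sum of two squares.
Step 3: Build a representation. Group n = k² · m with k = 2 and m = 37 · 149 = 5513 (a product of primes ≡ 1 (mod 4)); a representation of m scales to one of n via (k·x)² + (k·y)² = k²(x² + y²). Each prime p ≡ 1 (mod 4) is itself a sum of two squares; find a² by testing p − a² for a perfect square:
  37: 37 − 1² = 36 = 6² ⇒ 37 = 1² + 6².
  149: 149 − 1² = 148, 149 − 2² = 145, 149 − 3² = 140, 149 − 4² = 133, 149 − 5² = 124, 149 − 6² = 113, 149 − 7² = 100 = 10² ⇒ 149 = 7² + 10².
  Combine using the Brahmagupta–Fibonacci identity (a² + b²)(c² + d²) = (ac − bd)² + (ad + bc)² = (ac + bd)² + (ad − bc)²:
  37 · 149 = 5513: from (1² + 6²)(7² + 10²), take (1·7 − 6·10, 1·10 + 6·7) = (7 − 60, 10 + 42) = (-53, 52); dropping signs (only squares matter) gives (53, 52); check 53² + 52² = 2809 + 2704 = 5513 ✓.
  Scale by k = 2: (2·53, 2·52) = (106, 104).
Step 4: Order so x ≤ y and verify: 104² + 106² = 10816 + 11236 = 22052 = n. ✓

n = 22052 = 104² + 106² (one valid representation with x ≤ y).


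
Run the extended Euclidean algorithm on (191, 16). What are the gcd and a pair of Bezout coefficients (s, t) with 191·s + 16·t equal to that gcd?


Euclidean algorithm on (191, 16) — divide until remainder is 0:
  191 = 11 · 16 + 15
  16 = 1 · 15 + 1
  15 = 15 · 1 + 0
gcd(191, 16) = 1.
Track Bezout coefficients alongside the remainders: start with r₀ = 191 = a·1 + b·0 (s = 1, t = 0) and r₁ = 16 = a·0 + b·1 (s = 0, t = 1); each new remainder r_{k+1} = r_{k-1} − q_k·r_k inherits s_{k+1} = s_{k-1} − q_k·s_k, t_{k+1} = t_{k-1} − q_k·t_k, so r_k = a·s_k + b·t_k at every step:
  q = 11: r = 15, s = 1 − 11·0 = 1, t = 0 − 11·1 = -11  (check: 191·1 + 16·(-11) = 15)
  q = 1: r = 1, s = 0 − 1·1 = -1, t = 1 − 1·(-11) = 12  (check: 191·(-1) + 16·12 = 1)
The row with r = 1 (the gcd) gives the Bezout coefficients s = -1, t = 12.
Result: 191 · (-1) + 16 · (12) = 1.

gcd(191, 16) = 1; s = -1, t = 12 (check: 191·(-1) + 16·12 = 1).


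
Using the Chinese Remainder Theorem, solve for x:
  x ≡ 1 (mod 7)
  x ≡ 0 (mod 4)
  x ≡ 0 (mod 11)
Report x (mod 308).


Moduli 7, 4, 11 are pairwise coprime; by CRT there is a unique solution modulo M = 7 · 4 · 11 = 308.
Solve pairwise, accumulating the modulus:
  Start with x ≡ 1 (mod 7).
  Combine with x ≡ 0 (mod 4): since gcd(7, 4) = 1, we get a unique residue mod 28.
    Write x = 1 + 7·t and substitute into x ≡ 0 (mod 4): 7·t ≡ 0 − 1 = -1 (mod 4).
    Reduce coefficients mod 4: 3·t ≡ 3 (mod 4).
    The inverse of 3 mod 4 is 3 (since 3·3 = 9 = 2·4 + 1), so t ≡ 3·3 = 9 ≡ 1 (mod 4).
    Then x = 1 + 7·1 = 8, valid modulo lcm(7, 4) = 28: x ≡ 8 (mod 28).
  Combine with x ≡ 0 (mod 11): since gcd(28, 11) = 1, we get a unique residue mod 308.
    Write x = 8 + 28·t and substitute into x ≡ 0 (mod 11): 28·t ≡ 0 − 8 = -8 (mod 11).
    Reduce coefficients mod 11: 6·t ≡ 3 (mod 11).
    The inverse of 6 mod 11 is 2 (since 6·2 = 12 = 1·11 + 1), so t ≡ 2·3 = 6 ≡ 6 (mod 11).
    Then x = 8 + 28·6 = 176, valid modulo lcm(28, 11) = 308: x ≡ 176 (mod 308).
Verify: 176 mod 7 = 1 ✓, 176 mod 4 = 0 ✓, 176 mod 11 = 0 ✓.

x ≡ 176 (mod 308).


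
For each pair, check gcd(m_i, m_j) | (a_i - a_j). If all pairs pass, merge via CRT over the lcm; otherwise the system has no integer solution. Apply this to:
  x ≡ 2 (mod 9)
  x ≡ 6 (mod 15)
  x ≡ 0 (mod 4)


Moduli 9, 15, 4 are not pairwise coprime, so CRT works modulo lcm(m_i) when all pairwise compatibility conditions hold.
Pairwise compatibility: gcd(m_i, m_j) must divide a_i - a_j for every pair.
Merge one congruence at a time:
  Start: x ≡ 2 (mod 9).
  Combine with x ≡ 6 (mod 15): gcd(9, 15) = 3, and 6 - 2 = 4 is NOT divisible by 3.
    ⇒ system is inconsistent (no integer solution).

No solution (the system is inconsistent).


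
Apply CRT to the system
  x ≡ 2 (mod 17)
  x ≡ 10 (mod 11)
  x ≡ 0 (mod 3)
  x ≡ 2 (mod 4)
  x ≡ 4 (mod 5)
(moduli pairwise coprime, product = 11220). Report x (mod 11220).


Product of moduli M = 17 · 11 · 3 · 4 · 5 = 11220.
Merge one congruence at a time:
  Start: x ≡ 2 (mod 17).
  Combine with x ≡ 10 (mod 11); new modulus lcm = 187.
    Write x = 2 + 17·t and substitute into x ≡ 10 (mod 11): 17·t ≡ 10 − 2 = 8 (mod 11).
    Reduce coefficients mod 11: 6·t ≡ 8 (mod 11).
    The inverse of 6 mod 11 is 2 (since 6·2 = 12 = 1·11 + 1), so t ≡ 2·8 = 16 ≡ 5 (mod 11).
    Then x = 2 + 17·5 = 87, valid modulo lcm(17, 11) = 187: x ≡ 87 (mod 187).
  Combine with x ≡ 0 (mod 3); new modulus lcm = 561.
    Write x = 87 + 187·t and substitute into x ≡ 0 (mod 3): 187·t ≡ 0 − 87 = -87 (mod 3).
    Reduce coefficients mod 3: 1·t ≡ 0 (mod 3).
    So t ≡ 0 (mod 3).
    Then x = 87 + 187·0 = 87, valid modulo lcm(187, 3) = 561: x ≡ 87 (mod 561).
  Combine with x ≡ 2 (mod 4); new modulus lcm = 2244.
    Write x = 87 + 561·t and substitute into x ≡ 2 (mod 4): 561·t ≡ 2 − 87 = -85 (mod 4).
    Reduce coefficients mod 4: 1·t ≡ 3 (mod 4).
    So t ≡ 3 (mod 4).
    Then x = 87 + 561·3 = 1770, valid modulo lcm(561, 4) = 2244: x ≡ 1770 (mod 2244).
  Combine with x ≡ 4 (mod 5); new modulus lcm = 11220.
    Write x = 1770 + 2244·t and substitute into x ≡ 4 (mod 5): 2244·t ≡ 4 − 1770 = -1766 (mod 5).
    Reduce coefficients mod 5: 4·t ≡ 4 (mod 5).
    The inverse of 4 mod 5 is 4 (since 4·4 = 16 = 3·5 + 1), so t ≡ 4·4 = 16 ≡ 1 (mod 5).
    Then x = 1770 + 2244·1 = 4014, valid modulo lcm(2244, 5) = 11220: x ≡ 4014 (mod 11220).
Verify against each original: 4014 mod 17 = 2, 4014 mod 11 = 10, 4014 mod 3 = 0, 4014 mod 4 = 2, 4014 mod 5 = 4.

x ≡ 4014 (mod 11220).


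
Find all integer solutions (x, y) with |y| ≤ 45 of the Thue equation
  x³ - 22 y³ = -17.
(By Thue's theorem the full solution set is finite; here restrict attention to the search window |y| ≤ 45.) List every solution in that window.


The equation is x³ - 22y³ = -17. For fixed y, x³ = 22·y³ − 17, so a solution requires the RHS to be a perfect cube.
Strategy: iterate y from -45 to 45, compute RHS = 22·y³ − 17, and check whether it is a (positive or negative) perfect cube.
Check small values of y:
  y = 0: RHS = -17 is not a perfect cube.
  y = 1: RHS = 5 is not a perfect cube.
  y = -1: RHS = -39 is not a perfect cube.
  y = 2: RHS = 159 is not a perfect cube.
  y = -2: RHS = -193 is not a perfect cube.
  y = 3: RHS = 577 is not a perfect cube.
  y = -3: RHS = -611 is not a perfect cube.
Continuing the search up to |y| = 45 finds no solutions either.
No (x, y) in the scanned range satisfies the equation.

No integer solutions with |y| ≤ 45.


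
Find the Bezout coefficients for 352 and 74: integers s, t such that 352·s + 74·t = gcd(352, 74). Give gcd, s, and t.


Euclidean algorithm on (352, 74) — divide until remainder is 0:
  352 = 4 · 74 + 56
  74 = 1 · 56 + 18
  56 = 3 · 18 + 2
  18 = 9 · 2 + 0
gcd(352, 74) = 2.
Track Bezout coefficients alongside the remainders: start with r₀ = 352 = a·1 + b·0 (s = 1, t = 0) and r₁ = 74 = a·0 + b·1 (s = 0, t = 1); each new remainder r_{k+1} = r_{k-1} − q_k·r_k inherits s_{k+1} = s_{k-1} − q_k·s_k, t_{k+1} = t_{k-1} − q_k·t_k, so r_k = a·s_k + b·t_k at every step:
  q = 4: r = 56, s = 1 − 4·0 = 1, t = 0 − 4·1 = -4  (check: 352·1 + 74·(-4) = 56)
  q = 1: r = 18, s = 0 − 1·1 = -1, t = 1 − 1·(-4) = 5  (check: 352·(-1) + 74·5 = 18)
  q = 3: r = 2, s = 1 − 3·(-1) = 4, t = -4 − 3·5 = -19  (check: 352·4 + 74·(-19) = 2)
The row with r = 2 (the gcd) gives the Bezout coefficients s = 4, t = -19.
Result: 352 · (4) + 74 · (-19) = 2.

gcd(352, 74) = 2; s = 4, t = -19 (check: 352·4 + 74·(-19) = 2).


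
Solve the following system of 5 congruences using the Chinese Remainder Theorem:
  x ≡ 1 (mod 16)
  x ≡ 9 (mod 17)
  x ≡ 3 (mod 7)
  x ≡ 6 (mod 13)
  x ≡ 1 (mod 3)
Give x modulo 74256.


Product of moduli M = 16 · 17 · 7 · 13 · 3 = 74256.
Merge one congruence at a time:
  Start: x ≡ 1 (mod 16).
  Combine with x ≡ 9 (mod 17); new modulus lcm = 272.
    Write x = 1 + 16·t and substitute into x ≡ 9 (mod 17): 16·t ≡ 9 − 1 = 8 (mod 17).
    The inverse of 16 mod 17 is 16 (since 16·16 = 256 = 15·17 + 1), so t ≡ 16·8 = 128 ≡ 9 (mod 17).
    Then x = 1 + 16·9 = 145, valid modulo lcm(16, 17) = 272: x ≡ 145 (mod 272).
  Combine with x ≡ 3 (mod 7); new modulus lcm = 1904.
    Write x = 145 + 272·t and substitute into x ≡ 3 (mod 7): 272·t ≡ 3 − 145 = -142 (mod 7).
    Reduce coefficients mod 7: 6·t ≡ 5 (mod 7).
    The inverse of 6 mod 7 is 6 (since 6·6 = 36 = 5·7 + 1), so t ≡ 6·5 = 30 ≡ 2 (mod 7).
    Then x = 145 + 272·2 = 689, valid modulo lcm(272, 7) = 1904: x ≡ 689 (mod 1904).
  Combine with x ≡ 6 (mod 13); new modulus lcm = 24752.
    Write x = 689 + 1904·t and substitute into x ≡ 6 (mod 13): 1904·t ≡ 6 − 689 = -683 (mod 13).
    Reduce coefficients mod 13: 6·t ≡ 6 (mod 13).
    The inverse of 6 mod 13 is 11 (since 6·11 = 66 = 5·13 + 1), so t ≡ 11·6 = 66 ≡ 1 (mod 13).
    Then x = 689 + 1904·1 = 2593, valid modulo lcm(1904, 13) = 24752: x ≡ 2593 (mod 24752).
  Combine with x ≡ 1 (mod 3); new modulus lcm = 74256.
    Write x = 2593 + 24752·t and substitute into x ≡ 1 (mod 3): 24752·t ≡ 1 − 2593 = -2592 (mod 3).
    Reduce coefficients mod 3: 2·t ≡ 0 (mod 3).
    The inverse of 2 mod 3 is 2 (since 2·2 = 4 = 1·3 + 1), so t ≡ 2·0 = 0 ≡ 0 (mod 3).
    Then x = 2593 + 24752·0 = 2593, valid modulo lcm(24752, 3) = 74256: x ≡ 2593 (mod 74256).
Verify against each original: 2593 mod 16 = 1, 2593 mod 17 = 9, 2593 mod 7 = 3, 2593 mod 13 = 6, 2593 mod 3 = 1.

x ≡ 2593 (mod 74256).


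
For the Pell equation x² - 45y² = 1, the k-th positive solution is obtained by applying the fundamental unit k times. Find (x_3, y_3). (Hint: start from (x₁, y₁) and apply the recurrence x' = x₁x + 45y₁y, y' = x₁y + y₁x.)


Step 1: Find the fundamental solution (x₁, y₁) of x² - 45y² = 1.
  Expand √45 as a continued fraction. a₀ = ⌊√45⌋ = 6; iterate m_{k+1} = d_k·a_k − m_k, d_{k+1} = (45 − m_{k+1}²)/d_k, a_{k+1} = ⌊(a₀ + m_{k+1})/d_{k+1}⌋ (starting m₀ = 0, d₀ = 1), with convergents p_k = a_k·p_{k-1} + p_{k-2}, q_k = a_k·q_{k-1} + q_{k-2} (p₋₁ = 1, q₋₁ = 0):
  k = 0: a₀ = 6; p₀/q₀ = 6/1; p₀² − 45·q₀² = 36 − 45 = -9.
  k = 1: m = 6, d = 9, a = ⌊(6 + 6)/9⌋ = 1; p/q = (1·6 + 1)/(1·1 + 0) = 7/1; p² − 45·q² = 49 − 45 = 4.
  k = 2: m = 3, d = 4, a = ⌊(6 + 3)/4⌋ = 2; p/q = (2·7 + 6)/(2·1 + 1) = 20/3; p² − 45·q² = 400 − 405 = -5.
  k = 3: m = 5, d = 5, a = ⌊(6 + 5)/5⌋ = 2; p/q = (2·20 + 7)/(2·3 + 1) = 47/7; p² − 45·q² = 2209 − 2205 = 4.
  k = 4: m = 5, d = 4, a = ⌊(6 + 5)/4⌋ = 2; p/q = (2·47 + 20)/(2·7 + 3) = 114/17; p² − 45·q² = 12996 − 13005 = -9.
  k = 5: m = 3, d = 9, a = ⌊(6 + 3)/9⌋ = 1; p/q = (1·114 + 47)/(1·17 + 7) = 161/24; p² − 45·q² = 25921 − 25920 = 1.
  The first convergent with p² − 45·q² = 1 gives the fundamental solution (x₁, y₁) = (161, 24).
Step 2: Apply the recurrence (x_{n+1}, y_{n+1}) = (x₁x_n + 45y₁y_n, x₁y_n + y₁x_n) repeatedly.
  From (x_1, y_1) = (161, 24): x_2 = 161·161 + 45·24·24 = 51841; y_2 = 161·24 + 24·161 = 7728.
  From (x_2, y_2) = (51841, 7728): x_3 = 161·51841 + 45·24·7728 = 16692641; y_3 = 161·7728 + 24·51841 = 2488392.
Step 3: Verify x_3² - 45·y_3² = 278644263554881 - 278644263554880 = 1 (should be 1). ✓

(x_1, y_1) = (161, 24); (x_3, y_3) = (16692641, 2488392).


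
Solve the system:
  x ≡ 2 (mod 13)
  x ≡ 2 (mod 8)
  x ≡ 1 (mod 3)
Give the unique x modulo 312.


Moduli 13, 8, 3 are pairwise coprime; by CRT there is a unique solution modulo M = 13 · 8 · 3 = 312.
Solve pairwise, accumulating the modulus:
  Start with x ≡ 2 (mod 13).
  Combine with x ≡ 2 (mod 8): since gcd(13, 8) = 1, we get a unique residue mod 104.
    Write x = 2 + 13·t and substitute into x ≡ 2 (mod 8): 13·t ≡ 2 − 2 = 0 (mod 8).
    Reduce coefficients mod 8: 5·t ≡ 0 (mod 8).
    The inverse of 5 mod 8 is 5 (since 5·5 = 25 = 3·8 + 1), so t ≡ 5·0 = 0 ≡ 0 (mod 8).
    Then x = 2 + 13·0 = 2, valid modulo lcm(13, 8) = 104: x ≡ 2 (mod 104).
  Combine with x ≡ 1 (mod 3): since gcd(104, 3) = 1, we get a unique residue mod 312.
    Write x = 2 + 104·t and substitute into x ≡ 1 (mod 3): 104·t ≡ 1 − 2 = -1 (mod 3).
    Reduce coefficients mod 3: 2·t ≡ 2 (mod 3).
    The inverse of 2 mod 3 is 2 (since 2·2 = 4 = 1·3 + 1), so t ≡ 2·2 = 4 ≡ 1 (mod 3).
    Then x = 2 + 104·1 = 106, valid modulo lcm(104, 3) = 312: x ≡ 106 (mod 312).
Verify: 106 mod 13 = 2 ✓, 106 mod 8 = 2 ✓, 106 mod 3 = 1 ✓.

x ≡ 106 (mod 312).


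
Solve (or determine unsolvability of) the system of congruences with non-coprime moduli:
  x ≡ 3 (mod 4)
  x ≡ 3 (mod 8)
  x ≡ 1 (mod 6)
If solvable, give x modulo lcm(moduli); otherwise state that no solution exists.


Moduli 4, 8, 6 are not pairwise coprime, so CRT works modulo lcm(m_i) when all pairwise compatibility conditions hold.
Pairwise compatibility: gcd(m_i, m_j) must divide a_i - a_j for every pair.
Merge one congruence at a time:
  Start: x ≡ 3 (mod 4).
  Combine with x ≡ 3 (mod 8): gcd(4, 8) = 4; 3 - 3 = 0, which IS divisible by 4, so compatible.
    Write x = 3 + 4·t and substitute into x ≡ 3 (mod 8): 4·t ≡ 3 − 3 = 0 (mod 8).
    Divide the congruence (and modulus) by g = 4: 1·t ≡ 0 (mod 2).
    So t ≡ 0 (mod 2).
    Then x = 3 + 4·0 = 3, valid modulo lcm(4, 8) = 8: x ≡ 3 (mod 8).
  Combine with x ≡ 1 (mod 6): gcd(8, 6) = 2; 1 - 3 = -2, which IS divisible by 2, so compatible.
    Write x = 3 + 8·t and substitute into x ≡ 1 (mod 6): 8·t ≡ 1 − 3 = -2 (mod 6).
    Divide the congruence (and modulus) by g = 2: 4·t ≡ -1 (mod 3).
    Reduce coefficients mod 3: 1·t ≡ 2 (mod 3).
    So t ≡ 2 (mod 3).
    Then x = 3 + 8·2 = 19, valid modulo lcm(8, 6) = 24: x ≡ 19 (mod 24).
Verify: 19 mod 4 = 3, 19 mod 8 = 3, 19 mod 6 = 1.

x ≡ 19 (mod 24).


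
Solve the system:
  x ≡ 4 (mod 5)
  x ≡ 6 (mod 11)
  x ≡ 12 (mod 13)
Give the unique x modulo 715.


Moduli 5, 11, 13 are pairwise coprime; by CRT there is a unique solution modulo M = 5 · 11 · 13 = 715.
Solve pairwise, accumulating the modulus:
  Start with x ≡ 4 (mod 5).
  Combine with x ≡ 6 (mod 11): since gcd(5, 11) = 1, we get a unique residue mod 55.
    Write x = 4 + 5·t and substitute into x ≡ 6 (mod 11): 5·t ≡ 6 − 4 = 2 (mod 11).
    The inverse of 5 mod 11 is 9 (since 5·9 = 45 = 4·11 + 1), so t ≡ 9·2 = 18 ≡ 7 (mod 11).
    Then x = 4 + 5·7 = 39, valid modulo lcm(5, 11) = 55: x ≡ 39 (mod 55).
  Combine with x ≡ 12 (mod 13): since gcd(55, 13) = 1, we get a unique residue mod 715.
    Write x = 39 + 55·t and substitute into x ≡ 12 (mod 13): 55·t ≡ 12 − 39 = -27 (mod 13).
    Reduce coefficients mod 13: 3·t ≡ 12 (mod 13).
    The inverse of 3 mod 13 is 9 (since 3·9 = 27 = 2·13 + 1), so t ≡ 9·12 = 108 ≡ 4 (mod 13).
    Then x = 39 + 55·4 = 259, valid modulo lcm(55, 13) = 715: x ≡ 259 (mod 715).
Verify: 259 mod 5 = 4 ✓, 259 mod 11 = 6 ✓, 259 mod 13 = 12 ✓.

x ≡ 259 (mod 715).


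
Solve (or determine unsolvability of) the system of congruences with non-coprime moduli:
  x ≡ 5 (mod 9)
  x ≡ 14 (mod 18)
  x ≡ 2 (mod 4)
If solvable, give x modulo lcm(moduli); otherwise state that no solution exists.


Moduli 9, 18, 4 are not pairwise coprime, so CRT works modulo lcm(m_i) when all pairwise compatibility conditions hold.
Pairwise compatibility: gcd(m_i, m_j) must divide a_i - a_j for every pair.
Merge one congruence at a time:
  Start: x ≡ 5 (mod 9).
  Combine with x ≡ 14 (mod 18): gcd(9, 18) = 9; 14 - 5 = 9, which IS divisible by 9, so compatible.
    Write x = 5 + 9·t and substitute into x ≡ 14 (mod 18): 9·t ≡ 14 − 5 = 9 (mod 18).
    Divide the congruence (and modulus) by g = 9: 1·t ≡ 1 (mod 2).
    So t ≡ 1 (mod 2).
    Then x = 5 + 9·1 = 14, valid modulo lcm(9, 18) = 18: x ≡ 14 (mod 18).
  Combine with x ≡ 2 (mod 4): gcd(18, 4) = 2; 2 - 14 = -12, which IS divisible by 2, so compatible.
    Write x = 14 + 18·t and substitute into x ≡ 2 (mod 4): 18·t ≡ 2 − 14 = -12 (mod 4).
    Divide the congruence (and modulus) by g = 2: 9·t ≡ -6 (mod 2).
    Reduce coefficients mod 2: 1·t ≡ 0 (mod 2).
    So t ≡ 0 (mod 2).
    Then x = 14 + 18·0 = 14, valid modulo lcm(18, 4) = 36: x ≡ 14 (mod 36).
Verify: 14 mod 9 = 5, 14 mod 18 = 14, 14 mod 4 = 2.

x ≡ 14 (mod 36).


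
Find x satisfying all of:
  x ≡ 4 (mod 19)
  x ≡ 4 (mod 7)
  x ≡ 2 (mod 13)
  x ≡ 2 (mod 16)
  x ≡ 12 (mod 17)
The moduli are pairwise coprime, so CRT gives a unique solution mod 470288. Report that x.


Product of moduli M = 19 · 7 · 13 · 16 · 17 = 470288.
Merge one congruence at a time:
  Start: x ≡ 4 (mod 19).
  Combine with x ≡ 4 (mod 7); new modulus lcm = 133.
    Write x = 4 + 19·t and substitute into x ≡ 4 (mod 7): 19·t ≡ 4 − 4 = 0 (mod 7).
    Reduce coefficients mod 7: 5·t ≡ 0 (mod 7).
    The inverse of 5 mod 7 is 3 (since 5·3 = 15 = 2·7 + 1), so t ≡ 3·0 = 0 ≡ 0 (mod 7).
    Then x = 4 + 19·0 = 4, valid modulo lcm(19, 7) = 133: x ≡ 4 (mod 133).
  Combine with x ≡ 2 (mod 13); new modulus lcm = 1729.
    Write x = 4 + 133·t and substitute into x ≡ 2 (mod 13): 133·t ≡ 2 − 4 = -2 (mod 13).
    Reduce coefficients mod 13: 3·t ≡ 11 (mod 13).
    The inverse of 3 mod 13 is 9 (since 3·9 = 27 = 2·13 + 1), so t ≡ 9·11 = 99 ≡ 8 (mod 13).
    Then x = 4 + 133·8 = 1068, valid modulo lcm(133, 13) = 1729: x ≡ 1068 (mod 1729).
  Combine with x ≡ 2 (mod 16); new modulus lcm = 27664.
    Write x = 1068 + 1729·t and substitute into x ≡ 2 (mod 16): 1729·t ≡ 2 − 1068 = -1066 (mod 16).
    Reduce coefficients mod 16: 1·t ≡ 6 (mod 16).
    So t ≡ 6 (mod 16).
    Then x = 1068 + 1729·6 = 11442, valid modulo lcm(1729, 16) = 27664: x ≡ 11442 (mod 27664).
  Combine with x ≡ 12 (mod 17); new modulus lcm = 470288.
    Write x = 11442 + 27664·t and substitute into x ≡ 12 (mod 17): 27664·t ≡ 12 − 11442 = -11430 (mod 17).
    Reduce coefficients mod 17: 5·t ≡ 11 (mod 17).
    The inverse of 5 mod 17 is 7 (since 5·7 = 35 = 2·17 + 1), so t ≡ 7·11 = 77 ≡ 9 (mod 17).
    Then x = 11442 + 27664·9 = 260418, valid modulo lcm(27664, 17) = 470288: x ≡ 260418 (mod 470288).
Verify against each original: 260418 mod 19 = 4, 260418 mod 7 = 4, 260418 mod 13 = 2, 260418 mod 16 = 2, 260418 mod 17 = 12.

x ≡ 260418 (mod 470288).


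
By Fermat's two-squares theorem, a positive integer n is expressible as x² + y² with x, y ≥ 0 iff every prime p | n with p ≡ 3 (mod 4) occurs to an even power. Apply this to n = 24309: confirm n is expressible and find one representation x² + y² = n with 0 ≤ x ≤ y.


Step 1: Factor n = 24309 = 3^2 · 37 · 73.
Step 2: Check the mod-4 condition on each prime factor: 3 ≡ 3 (mod 4), exponent 2 (must be even); 37 ≡ 1 (mod 4), exponent 1; 73 ≡ 1 (mod 4), exponent 1.
All primes ≡ 3 (mod 4) appear to even exponent (or don't appear), so by the two-squares theorem n IS expressible as a sum of two squares.
Step 3: Build a representation. Group n = k² · m with k = 3 and m = 37 · 73 = 2701 (a product of primes ≡ 1 (mod 4)); a representation of m scales to one of n via (k·x)² + (k·y)² = k²(x² + y²). Each prime p ≡ 1 (mod 4) is itself a sum of two squares; find a² by testing p − a² for a perfect square:
  37: 37 − 1² = 36 = 6² ⇒ 37 = 1² + 6².
  73: 73 − 1² = 72, 73 − 2² = 69, 73 − 3² = 64 = 8² ⇒ 73 = 3² + 8².
  Combine using the Brahmagupta–Fibonacci identity (a² + b²)(c² + d²) = (ac − bd)² + (ad + bc)² = (ac + bd)² + (ad − bc)²:
  37 · 73 = 2701: from (1² + 6²)(3² + 8²), take (1·3 − 6·8, 1·8 + 6·3) = (3 − 48, 8 + 18) = (-45, 26); dropping signs (only squares matter) gives (45, 26); check 45² + 26² = 2025 + 676 = 2701 ✓.
  Scale by k = 3: (3·45, 3·26) = (135, 78).
Step 4: Order so x ≤ y and verify: 78² + 135² = 6084 + 18225 = 24309 = n. ✓

n = 24309 = 78² + 135² (one valid representation with x ≤ y).


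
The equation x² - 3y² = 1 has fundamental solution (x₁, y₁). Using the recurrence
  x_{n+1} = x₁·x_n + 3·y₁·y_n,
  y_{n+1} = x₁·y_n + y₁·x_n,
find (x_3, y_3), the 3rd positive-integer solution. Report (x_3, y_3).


Step 1: Find the fundamental solution (x₁, y₁) of x² - 3y² = 1.
  Expand √3 as a continued fraction. a₀ = ⌊√3⌋ = 1; iterate m_{k+1} = d_k·a_k − m_k, d_{k+1} = (3 − m_{k+1}²)/d_k, a_{k+1} = ⌊(a₀ + m_{k+1})/d_{k+1}⌋ (starting m₀ = 0, d₀ = 1), with convergents p_k = a_k·p_{k-1} + p_{k-2}, q_k = a_k·q_{k-1} + q_{k-2} (p₋₁ = 1, q₋₁ = 0):
  k = 0: a₀ = 1; p₀/q₀ = 1/1; p₀² − 3·q₀² = 1 − 3 = -2.
  k = 1: m = 1, d = 2, a = ⌊(1 + 1)/2⌋ = 1; p/q = (1·1 + 1)/(1·1 + 0) = 2/1; p² − 3·q² = 4 − 3 = 1.
  The first convergent with p² − 3·q² = 1 gives the fundamental solution (x₁, y₁) = (2, 1).
Step 2: Apply the recurrence (x_{n+1}, y_{n+1}) = (x₁x_n + 3y₁y_n, x₁y_n + y₁x_n) repeatedly.
  From (x_1, y_1) = (2, 1): x_2 = 2·2 + 3·1·1 = 7; y_2 = 2·1 + 1·2 = 4.
  From (x_2, y_2) = (7, 4): x_3 = 2·7 + 3·1·4 = 26; y_3 = 2·4 + 1·7 = 15.
Step 3: Verify x_3² - 3·y_3² = 676 - 675 = 1 (should be 1). ✓

(x_1, y_1) = (2, 1); (x_3, y_3) = (26, 15).


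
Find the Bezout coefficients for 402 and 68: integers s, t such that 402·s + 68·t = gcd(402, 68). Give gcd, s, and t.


Euclidean algorithm on (402, 68) — divide until remainder is 0:
  402 = 5 · 68 + 62
  68 = 1 · 62 + 6
  62 = 10 · 6 + 2
  6 = 3 · 2 + 0
gcd(402, 68) = 2.
Track Bezout coefficients alongside the remainders: start with r₀ = 402 = a·1 + b·0 (s = 1, t = 0) and r₁ = 68 = a·0 + b·1 (s = 0, t = 1); each new remainder r_{k+1} = r_{k-1} − q_k·r_k inherits s_{k+1} = s_{k-1} − q_k·s_k, t_{k+1} = t_{k-1} − q_k·t_k, so r_k = a·s_k + b·t_k at every step:
  q = 5: r = 62, s = 1 − 5·0 = 1, t = 0 − 5·1 = -5  (check: 402·1 + 68·(-5) = 62)
  q = 1: r = 6, s = 0 − 1·1 = -1, t = 1 − 1·(-5) = 6  (check: 402·(-1) + 68·6 = 6)
  q = 10: r = 2, s = 1 − 10·(-1) = 11, t = -5 − 10·6 = -65  (check: 402·11 + 68·(-65) = 2)
The row with r = 2 (the gcd) gives the Bezout coefficients s = 11, t = -65.
Result: 402 · (11) + 68 · (-65) = 2.

gcd(402, 68) = 2; s = 11, t = -65 (check: 402·11 + 68·(-65) = 2).


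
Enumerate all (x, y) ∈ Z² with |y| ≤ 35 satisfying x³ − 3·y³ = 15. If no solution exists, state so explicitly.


The equation is x³ - 3y³ = 15. For fixed y, x³ = 3·y³ + 15, so a solution requires the RHS to be a perfect cube.
Strategy: iterate y from -35 to 35, compute RHS = 3·y³ + 15, and check whether it is a (positive or negative) perfect cube.
Check small values of y:
  y = 0: RHS = 15 is not a perfect cube.
  y = 1: RHS = 18 is not a perfect cube.
  y = -1: RHS = 12 is not a perfect cube.
  y = 2: RHS = 39 is not a perfect cube.
  y = -2: RHS = -9 is not a perfect cube.
  y = 3: RHS = 96 is not a perfect cube.
  y = -3: RHS = -66 is not a perfect cube.
Continuing the search up to |y| = 35 finds no solutions either.
No (x, y) in the scanned range satisfies the equation.

No integer solutions with |y| ≤ 35.


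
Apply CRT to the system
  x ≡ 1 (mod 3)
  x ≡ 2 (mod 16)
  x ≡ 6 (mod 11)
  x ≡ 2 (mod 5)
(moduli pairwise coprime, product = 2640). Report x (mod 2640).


Product of moduli M = 3 · 16 · 11 · 5 = 2640.
Merge one congruence at a time:
  Start: x ≡ 1 (mod 3).
  Combine with x ≡ 2 (mod 16); new modulus lcm = 48.
    Write x = 1 + 3·t and substitute into x ≡ 2 (mod 16): 3·t ≡ 2 − 1 = 1 (mod 16).
    The inverse of 3 mod 16 is 11 (since 3·11 = 33 = 2·16 + 1), so t ≡ 11·1 = 11 ≡ 11 (mod 16).
    Then x = 1 + 3·11 = 34, valid modulo lcm(3, 16) = 48: x ≡ 34 (mod 48).
  Combine with x ≡ 6 (mod 11); new modulus lcm = 528.
    Write x = 34 + 48·t and substitute into x ≡ 6 (mod 11): 48·t ≡ 6 − 34 = -28 (mod 11).
    Reduce coefficients mod 11: 4·t ≡ 5 (mod 11).
    The inverse of 4 mod 11 is 3 (since 4·3 = 12 = 1·11 + 1), so t ≡ 3·5 = 15 ≡ 4 (mod 11).
    Then x = 34 + 48·4 = 226, valid modulo lcm(48, 11) = 528: x ≡ 226 (mod 528).
  Combine with x ≡ 2 (mod 5); new modulus lcm = 2640.
    Write x = 226 + 528·t and substitute into x ≡ 2 (mod 5): 528·t ≡ 2 − 226 = -224 (mod 5).
    Reduce coefficients mod 5: 3·t ≡ 1 (mod 5).
    The inverse of 3 mod 5 is 2 (since 3·2 = 6 = 1·5 + 1), so t ≡ 2·1 = 2 ≡ 2 (mod 5).
    Then x = 226 + 528·2 = 1282, valid modulo lcm(528, 5) = 2640: x ≡ 1282 (mod 2640).
Verify against each original: 1282 mod 3 = 1, 1282 mod 16 = 2, 1282 mod 11 = 6, 1282 mod 5 = 2.

x ≡ 1282 (mod 2640).


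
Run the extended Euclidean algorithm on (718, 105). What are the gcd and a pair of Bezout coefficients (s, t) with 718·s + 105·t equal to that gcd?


Euclidean algorithm on (718, 105) — divide until remainder is 0:
  718 = 6 · 105 + 88
  105 = 1 · 88 + 17
  88 = 5 · 17 + 3
  17 = 5 · 3 + 2
  3 = 1 · 2 + 1
  2 = 2 · 1 + 0
gcd(718, 105) = 1.
Track Bezout coefficients alongside the remainders: start with r₀ = 718 = a·1 + b·0 (s = 1, t = 0) and r₁ = 105 = a·0 + b·1 (s = 0, t = 1); each new remainder r_{k+1} = r_{k-1} − q_k·r_k inherits s_{k+1} = s_{k-1} − q_k·s_k, t_{k+1} = t_{k-1} − q_k·t_k, so r_k = a·s_k + b·t_k at every step:
  q = 6: r = 88, s = 1 − 6·0 = 1, t = 0 − 6·1 = -6  (check: 718·1 + 105·(-6) = 88)
  q = 1: r = 17, s = 0 − 1·1 = -1, t = 1 − 1·(-6) = 7  (check: 718·(-1) + 105·7 = 17)
  q = 5: r = 3, s = 1 − 5·(-1) = 6, t = -6 − 5·7 = -41  (check: 718·6 + 105·(-41) = 3)
  q = 5: r = 2, s = -1 − 5·6 = -31, t = 7 − 5·(-41) = 212  (check: 718·(-31) + 105·212 = 2)
  q = 1: r = 1, s = 6 − 1·(-31) = 37, t = -41 − 1·212 = -253  (check: 718·37 + 105·(-253) = 1)
The row with r = 1 (the gcd) gives the Bezout coefficients s = 37, t = -253.
Result: 718 · (37) + 105 · (-253) = 1.

gcd(718, 105) = 1; s = 37, t = -253 (check: 718·37 + 105·(-253) = 1).


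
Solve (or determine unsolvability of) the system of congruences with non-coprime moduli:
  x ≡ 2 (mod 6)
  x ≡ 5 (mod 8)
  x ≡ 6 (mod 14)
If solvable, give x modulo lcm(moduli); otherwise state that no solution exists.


Moduli 6, 8, 14 are not pairwise coprime, so CRT works modulo lcm(m_i) when all pairwise compatibility conditions hold.
Pairwise compatibility: gcd(m_i, m_j) must divide a_i - a_j for every pair.
Merge one congruence at a time:
  Start: x ≡ 2 (mod 6).
  Combine with x ≡ 5 (mod 8): gcd(6, 8) = 2, and 5 - 2 = 3 is NOT divisible by 2.
    ⇒ system is inconsistent (no integer solution).

No solution (the system is inconsistent).


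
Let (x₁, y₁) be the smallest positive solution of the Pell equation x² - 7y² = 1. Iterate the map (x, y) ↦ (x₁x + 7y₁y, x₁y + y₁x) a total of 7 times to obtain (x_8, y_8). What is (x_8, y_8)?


Step 1: Find the fundamental solution (x₁, y₁) of x² - 7y² = 1.
  Expand √7 as a continued fraction. a₀ = ⌊√7⌋ = 2; iterate m_{k+1} = d_k·a_k − m_k, d_{k+1} = (7 − m_{k+1}²)/d_k, a_{k+1} = ⌊(a₀ + m_{k+1})/d_{k+1}⌋ (starting m₀ = 0, d₀ = 1), with convergents p_k = a_k·p_{k-1} + p_{k-2}, q_k = a_k·q_{k-1} + q_{k-2} (p₋₁ = 1, q₋₁ = 0):
  k = 0: a₀ = 2; p₀/q₀ = 2/1; p₀² − 7·q₀² = 4 − 7 = -3.
  k = 1: m = 2, d = 3, a = ⌊(2 + 2)/3⌋ = 1; p/q = (1·2 + 1)/(1·1 + 0) = 3/1; p² − 7·q² = 9 − 7 = 2.
  k = 2: m = 1, d = 2, a = ⌊(2 + 1)/2⌋ = 1; p/q = (1·3 + 2)/(1·1 + 1) = 5/2; p² − 7·q² = 25 − 28 = -3.
  k = 3: m = 1, d = 3, a = ⌊(2 + 1)/3⌋ = 1; p/q = (1·5 + 3)/(1·2 + 1) = 8/3; p² − 7·q² = 64 − 63 = 1.
  The first convergent with p² − 7·q² = 1 gives the fundamental solution (x₁, y₁) = (8, 3).
Step 2: Apply the recurrence (x_{n+1}, y_{n+1}) = (x₁x_n + 7y₁y_n, x₁y_n + y₁x_n) repeatedly.
  From (x_1, y_1) = (8, 3): x_2 = 8·8 + 7·3·3 = 127; y_2 = 8·3 + 3·8 = 48.
  From (x_2, y_2) = (127, 48): x_3 = 8·127 + 7·3·48 = 2024; y_3 = 8·48 + 3·127 = 765.
  From (x_3, y_3) = (2024, 765): x_4 = 8·2024 + 7·3·765 = 32257; y_4 = 8·765 + 3·2024 = 12192.
  From (x_4, y_4) = (32257, 12192): x_5 = 8·32257 + 7·3·12192 = 514088; y_5 = 8·12192 + 3·32257 = 194307.
  From (x_5, y_5) = (514088, 194307): x_6 = 8·514088 + 7·3·194307 = 8193151; y_6 = 8·194307 + 3·514088 = 3096720.
  From (x_6, y_6) = (8193151, 3096720): x_7 = 8·8193151 + 7·3·3096720 = 130576328; y_7 = 8·3096720 + 3·8193151 = 49353213.
  From (x_7, y_7) = (130576328, 49353213): x_8 = 8·130576328 + 7·3·49353213 = 2081028097; y_8 = 8·49353213 + 3·130576328 = 786554688.
Step 3: Verify x_8² - 7·y_8² = 4330677940503441409 - 4330677940503441408 = 1 (should be 1). ✓

(x_1, y_1) = (8, 3); (x_8, y_8) = (2081028097, 786554688).
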